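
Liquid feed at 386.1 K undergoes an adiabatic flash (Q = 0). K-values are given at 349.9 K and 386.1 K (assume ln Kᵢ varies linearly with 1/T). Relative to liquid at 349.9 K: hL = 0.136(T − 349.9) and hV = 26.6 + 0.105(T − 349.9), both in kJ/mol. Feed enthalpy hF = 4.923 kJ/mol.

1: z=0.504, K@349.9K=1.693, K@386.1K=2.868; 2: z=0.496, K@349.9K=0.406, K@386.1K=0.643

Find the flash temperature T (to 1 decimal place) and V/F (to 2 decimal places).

T = 351.2 K, V/F = 0.18

Adiabatic flash: solve Rachford–Rice at each trial T, then check hF = ψ·hV(T) + (1−ψ)·hL(T).
  T = 349.9 K: K = (1.693, 0.406), RR gives ψ = 0.133, H_out = 3.531 kJ/mol
  T = 386.1 K: K = (2.868, 0.643), RR gives ψ = 1.000, H_out = 30.401 kJ/mol
  T = 368.0 K: K = (2.232, 0.517), RR gives ψ = 0.640, H_out = 19.138 kJ/mol
  T = 358.9 K: K = (1.949, 0.459), RR gives ψ = 0.409, H_out = 11.999 kJ/mol
  T = 354.4 K: K = (1.818, 0.432), RR gives ψ = 0.281, H_out = 8.055 kJ/mol
  T = 352.1 K: K = (1.754, 0.419), RR gives ψ = 0.209, H_out = 5.836 kJ/mol
Linear interpolation between T = 349.9 (H_out = 3.531) and T = 352.1 (H_out = 5.836) on hF = 4.923 gives T ≈ 351.2 K, at which ψ = 0.18.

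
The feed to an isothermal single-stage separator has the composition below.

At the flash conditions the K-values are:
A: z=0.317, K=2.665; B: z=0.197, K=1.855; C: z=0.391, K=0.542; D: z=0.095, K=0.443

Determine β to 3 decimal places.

β = 0.698

Material balance + equilibrium reduce to Σ zᵢ(Kᵢ−1)/(1+β(Kᵢ−1)) = 0.
Check two-phase: ΣzᵢKᵢ = 1.464 > 1 and Σzᵢ/Kᵢ = 1.161 > 1, so g(0) = 0.464 > 0 and g(1) = -0.161 < 0.
Newton iteration, β⁰ = 0.4:
  β = 0.400: g = 0.1550, g' = -0.568 → β = 0.673
  β = 0.673: g = 0.0124, g' = -0.500 → β = 0.698
Converged at β = 0.698.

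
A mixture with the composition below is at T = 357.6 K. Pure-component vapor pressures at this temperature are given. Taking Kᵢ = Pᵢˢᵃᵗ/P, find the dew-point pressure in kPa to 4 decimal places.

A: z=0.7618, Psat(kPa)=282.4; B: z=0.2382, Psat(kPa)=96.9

Pdew = 193.9565 kPa

At the dew point ψ → 1, so Σzᵢ/Kᵢ = 1 with Kᵢ = Pᵢˢᵃᵗ/P ⇒ 1/P = Σzᵢ/Pᵢˢᵃᵗ.
1/P = 0.7618/282.4 + 0.2382/96.9 = 0.0051558 ⇒ P = 193.9565 kPa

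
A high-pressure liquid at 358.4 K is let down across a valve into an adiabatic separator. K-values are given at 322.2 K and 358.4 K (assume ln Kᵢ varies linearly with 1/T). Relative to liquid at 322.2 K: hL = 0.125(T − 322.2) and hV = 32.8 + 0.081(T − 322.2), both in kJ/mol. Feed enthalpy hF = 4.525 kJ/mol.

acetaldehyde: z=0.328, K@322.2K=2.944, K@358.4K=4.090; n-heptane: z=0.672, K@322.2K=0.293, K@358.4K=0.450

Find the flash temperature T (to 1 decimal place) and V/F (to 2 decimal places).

T = 323.9 K, V/F = 0.13

Adiabatic flash: solve Rachford–Rice at each trial T, then check hF = ψ·hV(T) + (1−ψ)·hL(T).
  T = 322.2 K: K = (2.944, 0.293), RR gives ψ = 0.118, H_out = 3.879 kJ/mol
  T = 358.4 K: K = (4.090, 0.450), RR gives ψ = 0.379, H_out = 16.349 kJ/mol
  T = 340.3 K: K = (3.500, 0.367), RR gives ψ = 0.250, H_out = 10.252 kJ/mol
  T = 331.2 K: K = (3.216, 0.329), RR gives ψ = 0.186, H_out = 7.136 kJ/mol
  T = 326.7 K: K = (3.079, 0.311), RR gives ψ = 0.153, H_out = 5.537 kJ/mol
  T = 324.4 K: K = (3.010, 0.302), RR gives ψ = 0.135, H_out = 4.698 kJ/mol
Linear interpolation between T = 322.2 (H_out = 3.879) and T = 324.4 (H_out = 4.698) on hF = 4.525 gives T ≈ 323.9 K, at which ψ = 0.13.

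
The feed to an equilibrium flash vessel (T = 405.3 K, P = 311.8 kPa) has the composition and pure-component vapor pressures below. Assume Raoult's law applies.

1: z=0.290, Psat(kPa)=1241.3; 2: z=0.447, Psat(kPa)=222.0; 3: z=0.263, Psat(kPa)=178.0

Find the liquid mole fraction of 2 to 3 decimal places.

x_2 = 0.541

Raoult's law: Kᵢ = Pᵢˢᵃᵗ/P = Pᵢˢᵃᵗ/311.8.
  K_1 = 1241.3/311.8 = 3.98108, K_2 = 222.0/311.8 = 0.71199, K_3 = 178.0/311.8 = 0.57088
Iterate (Newton) starting at β = 0.53:
  β = 0.530: g = 0.0371, g' = -0.520 → β = 0.601
  β = 0.601: g = 0.0018, g' = -0.473 → β = 0.605
Converged at β = 0.605.
Compositions from xᵢ = zᵢ/(1+β(Kᵢ−1)), yᵢ = Kᵢxᵢ:
  1: x = 0.103, y = 0.412
  2: x = 0.541, y = 0.385
  3: x = 0.355, y = 0.203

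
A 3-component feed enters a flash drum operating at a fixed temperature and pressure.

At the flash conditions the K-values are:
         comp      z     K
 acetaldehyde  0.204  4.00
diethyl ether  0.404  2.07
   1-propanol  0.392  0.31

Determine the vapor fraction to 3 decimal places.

Iterate (Newton) starting at ψ = 0.5:
  ψ = 0.500: g = 0.1135, g' = -0.925 → ψ = 0.623
  ψ = 0.623: g = -0.0014, g' = -0.964 → ψ = 0.621
Converged at ψ = 0.621.

ψ = 0.621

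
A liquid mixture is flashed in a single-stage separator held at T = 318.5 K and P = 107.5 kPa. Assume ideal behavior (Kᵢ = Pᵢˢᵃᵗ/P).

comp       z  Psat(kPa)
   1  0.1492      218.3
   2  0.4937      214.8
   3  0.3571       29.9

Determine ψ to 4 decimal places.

Raoult's law: Kᵢ = Pᵢˢᵃᵗ/P = Pᵢˢᵃᵗ/107.5.
  K_1 = 218.3/107.5 = 2.030698, K_2 = 214.8/107.5 = 1.998140, K_3 = 29.9/107.5 = 0.278140
Newton iteration, ψ⁰ = 0.54:
  ψ = 0.5400: g = -0.00346, g' = -0.7728 → ψ = 0.5355
Converged at ψ = 0.5355.

ψ = 0.5355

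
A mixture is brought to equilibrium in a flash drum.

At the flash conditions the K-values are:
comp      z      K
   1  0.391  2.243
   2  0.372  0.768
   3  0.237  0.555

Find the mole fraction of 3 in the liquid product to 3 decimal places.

Material balance + equilibrium reduce to Σ zᵢ(Kᵢ−1)/(1+ψ(Kᵢ−1)) = 0.
Check two-phase: ΣzᵢKᵢ = 1.294 > 1 and Σzᵢ/Kᵢ = 1.086 > 1, so g(0) = 0.294 > 0 and g(1) = -0.086 < 0.
Iterate (Newton) starting at ψ = 0.5:
  ψ = 0.500: g = 0.0665, g' = -0.333 → ψ = 0.700
  ψ = 0.700: g = 0.0038, g' = -0.300 → ψ = 0.712
Converged at ψ = 0.712.
Compositions from xᵢ = zᵢ/(1+ψ(Kᵢ−1)), yᵢ = Kᵢxᵢ:
  1: x = 0.207, y = 0.465
  2: x = 0.446, y = 0.342
  3: x = 0.347, y = 0.193

x_3 = 0.347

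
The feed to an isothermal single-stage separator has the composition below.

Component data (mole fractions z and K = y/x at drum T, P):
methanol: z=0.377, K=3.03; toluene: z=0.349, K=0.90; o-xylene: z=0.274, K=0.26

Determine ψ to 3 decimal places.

ψ = 0.528

Let ψ = V/F and solve Σ zᵢ(Kᵢ−1)/(1+ψ(Kᵢ−1)) = 0.
Feasibility: ΣzᵢKᵢ = 1.528, Σzᵢ/Kᵢ = 1.566 — both > 1, two phases present.
Newton iteration, ψ⁰ = 0.5:
  ψ = 0.500: g = 0.0212, g' = -0.765 → ψ = 0.528
Converged at ψ = 0.528.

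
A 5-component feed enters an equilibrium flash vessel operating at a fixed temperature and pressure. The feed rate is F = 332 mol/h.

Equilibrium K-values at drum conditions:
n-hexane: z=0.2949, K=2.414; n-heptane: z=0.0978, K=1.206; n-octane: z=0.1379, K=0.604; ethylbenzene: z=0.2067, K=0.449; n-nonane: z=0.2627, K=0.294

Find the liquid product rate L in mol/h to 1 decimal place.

Material balance + equilibrium reduce to Σ zᵢ(Kᵢ−1)/(1+ψ(Kᵢ−1)) = 0.
Check two-phase: ΣzᵢKᵢ = 1.0832 > 1 and Σzᵢ/Kᵢ = 1.7855 > 1, so g(0) = 0.0832 > 0 and g(1) = -0.7855 < 0.
Newton iteration, ψ⁰ = 0.38:
  ψ = 0.3800: g = -0.17187, g' = -0.6280 → ψ = 0.1063
  ψ = 0.1063: g = 0.00371, g' = -0.6970 → ψ = 0.1116
Converged at ψ = 0.1116.
Then V = ψ·F = 0.1116·332 = 37.1 mol/h and L = F − V = 294.9 mol/h.

L = 294.9 mol/h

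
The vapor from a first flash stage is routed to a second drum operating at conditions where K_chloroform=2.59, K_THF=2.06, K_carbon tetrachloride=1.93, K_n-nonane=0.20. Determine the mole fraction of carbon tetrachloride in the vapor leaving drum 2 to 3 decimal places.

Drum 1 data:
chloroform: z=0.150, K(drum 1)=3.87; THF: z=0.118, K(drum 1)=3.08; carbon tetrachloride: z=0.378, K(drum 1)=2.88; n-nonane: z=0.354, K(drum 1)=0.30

Drum 1:
Newton–Raphson from ψ₁ = 0.5:
  ψ₁ = 0.500: g = 0.2822, g' = -1.097 → ψ₁ = 0.757
  ψ₁ = 0.757: g = -0.0032, g' = -1.213 → ψ₁ = 0.755
Converged at ψ₁ = 0.755.
Drum-1 compositions:
  chloroform: x = 0.047, y = 0.183
  THF: x = 0.046, y = 0.141
  carbon tetrachloride: x = 0.156, y = 0.450
  n-nonane: x = 0.750, y = 0.225
Drum-2 feed = drum-1 vapor: z₂ = (0.1834, 0.1414, 0.4501, 0.2251).
Drum 2:
Material balance + equilibrium reduce to Σ zᵢ(Kᵢ−1)/(1+ψ₂(Kᵢ−1)) = 0.
Check two-phase: ΣzᵢKᵢ = 1.680 > 1 and Σzᵢ/Kᵢ = 1.498 > 1, so g(0) = 0.680 > 0 and g(1) = -0.498 < 0.
Newton iteration, ψ₂⁰ = 0.45:
  ψ₂ = 0.450: g = 0.2851, g' = -0.776 → ψ₂ = 0.818
  ψ₂ = 0.818: g = -0.0758, g' = -1.463 → ψ₂ = 0.766
  ψ₂ = 0.766: g = -0.0063, g' = -1.236 → ψ₂ = 0.761
Converged at ψ₂ = 0.761.
  chloroform: x = 0.083, y = 0.215
  THF: x = 0.078, y = 0.161
  carbon tetrachloride: x = 0.264, y = 0.509
  n-nonane: x = 0.575, y = 0.115

y_carbon tetrachloride (drum 2) = 0.509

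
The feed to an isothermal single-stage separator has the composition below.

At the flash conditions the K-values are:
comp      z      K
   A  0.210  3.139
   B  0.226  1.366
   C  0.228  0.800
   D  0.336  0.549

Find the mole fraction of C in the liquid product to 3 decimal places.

x_C = 0.260

Newton iteration, β⁰ = 0.49:
  β = 0.490: g = 0.0444, g' = -0.375 → β = 0.608
  β = 0.608: g = 0.0021, g' = -0.343 → β = 0.614
Converged at β = 0.614.
Compositions from xᵢ = zᵢ/(1+β(Kᵢ−1)), yᵢ = Kᵢxᵢ:
  A: x = 0.091, y = 0.285
  B: x = 0.185, y = 0.252
  C: x = 0.260, y = 0.208
  D: x = 0.465, y = 0.255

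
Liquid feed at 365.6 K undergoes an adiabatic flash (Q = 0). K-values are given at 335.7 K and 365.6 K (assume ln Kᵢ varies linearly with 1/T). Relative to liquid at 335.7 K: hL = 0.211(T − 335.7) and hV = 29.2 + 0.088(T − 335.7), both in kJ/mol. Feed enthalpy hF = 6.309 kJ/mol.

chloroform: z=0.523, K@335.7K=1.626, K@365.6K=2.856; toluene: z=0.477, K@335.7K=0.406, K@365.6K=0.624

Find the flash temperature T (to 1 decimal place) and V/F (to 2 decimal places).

T = 337.5 K, V/F = 0.20

Adiabatic flash: solve Rachford–Rice at each trial T, then check hF = ψ·hV(T) + (1−ψ)·hL(T).
  T = 335.7 K: K = (1.626, 0.406), RR gives ψ = 0.118, H_out = 3.460 kJ/mol
  T = 365.6 K: K = (2.856, 0.624), RR gives ψ = 1.000, H_out = 31.831 kJ/mol
  T = 350.6 K: K = (2.179, 0.508), RR gives ψ = 0.658, H_out = 21.139 kJ/mol
  T = 343.1 K: K = (1.886, 0.455), RR gives ψ = 0.421, H_out = 13.472 kJ/mol
  T = 339.4 K: K = (1.753, 0.430), RR gives ψ = 0.284, H_out = 8.939 kJ/mol
  T = 337.5 K: K = (1.687, 0.418), RR gives ψ = 0.203, H_out = 6.275 kJ/mol
Linear interpolation between T = 337.5 (H_out = 6.275) and T = 339.4 (H_out = 8.939) on hF = 6.309 gives T ≈ 337.5 K, at which ψ = 0.20.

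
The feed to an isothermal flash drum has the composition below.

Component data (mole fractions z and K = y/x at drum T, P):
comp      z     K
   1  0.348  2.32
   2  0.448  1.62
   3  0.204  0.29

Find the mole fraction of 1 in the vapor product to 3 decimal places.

Rachford–Rice: g(ψ) = Σ zᵢ(Kᵢ−1)/(1+ψ(Kᵢ−1)) = 0.
Check two-phase: ΣzᵢKᵢ = 1.592 > 1 and Σzᵢ/Kᵢ = 1.130 > 1, so g(0) = 0.592 > 0 and g(1) = -0.130 < 0.
Newton iteration, ψ⁰ = 0.39:
  ψ = 0.390: g = 0.3266, g' = -0.573 → ψ = 0.960
  ψ = 0.960: g = -0.0787, g' = -1.202 → ψ = 0.895
  ψ = 0.895: g = -0.0081, g' = -0.972 → ψ = 0.887
Converged at ψ = 0.887.
Compositions from xᵢ = zᵢ/(1+ψ(Kᵢ−1)), yᵢ = Kᵢxᵢ:
  1: x = 0.160, y = 0.372
  2: x = 0.289, y = 0.468
  3: x = 0.551, y = 0.160

y_1 = 0.372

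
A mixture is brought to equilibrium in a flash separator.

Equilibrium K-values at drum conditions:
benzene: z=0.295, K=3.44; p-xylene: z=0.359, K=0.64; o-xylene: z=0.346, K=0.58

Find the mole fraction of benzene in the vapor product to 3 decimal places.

y_benzene = 0.474

Rachford–Rice: g(ψ) = Σ zᵢ(Kᵢ−1)/(1+ψ(Kᵢ−1)) = 0.
Feasibility: ΣzᵢKᵢ = 1.445, Σzᵢ/Kᵢ = 1.243 — both > 1, two phases present.
Newton iteration, ψ⁰ = 0.5:
  ψ = 0.500: g = -0.0173, g' = -0.523 → ψ = 0.467
  ψ = 0.467: g = 0.0004, g' = -0.545 → ψ = 0.468
Converged at ψ = 0.468.
Compositions from xᵢ = zᵢ/(1+ψ(Kᵢ−1)), yᵢ = Kᵢxᵢ:
  benzene: x = 0.138, y = 0.474
  p-xylene: x = 0.432, y = 0.276
  o-xylene: x = 0.431, y = 0.250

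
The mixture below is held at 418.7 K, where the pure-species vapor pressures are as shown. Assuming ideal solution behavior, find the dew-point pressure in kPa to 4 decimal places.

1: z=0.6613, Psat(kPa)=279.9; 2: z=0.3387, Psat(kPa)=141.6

Pdew = 210.3236 kPa

At the dew point ψ → 1, so Σzᵢ/Kᵢ = 1 with Kᵢ = Pᵢˢᵃᵗ/P ⇒ 1/P = Σzᵢ/Pᵢˢᵃᵗ.
1/P = 0.6613/279.9 + 0.3387/141.6 = 0.0047546 ⇒ P = 210.3236 kPa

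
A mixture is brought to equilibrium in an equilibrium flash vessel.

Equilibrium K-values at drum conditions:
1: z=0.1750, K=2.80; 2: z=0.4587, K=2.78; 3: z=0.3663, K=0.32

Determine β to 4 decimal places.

Material balance + equilibrium reduce to Σ zᵢ(Kᵢ−1)/(1+β(Kᵢ−1)) = 0.
Feasibility: ΣzᵢKᵢ = 1.8824, Σzᵢ/Kᵢ = 1.3722 — both > 1, two phases present.
Newton iteration, β⁰ = 0.61:
  β = 0.6100: g = 0.11595, g' = -0.9575 → β = 0.7311
  β = 0.7311: g = -0.00455, g' = -1.0500 → β = 0.7268
Converged at β = 0.7268.

β = 0.7268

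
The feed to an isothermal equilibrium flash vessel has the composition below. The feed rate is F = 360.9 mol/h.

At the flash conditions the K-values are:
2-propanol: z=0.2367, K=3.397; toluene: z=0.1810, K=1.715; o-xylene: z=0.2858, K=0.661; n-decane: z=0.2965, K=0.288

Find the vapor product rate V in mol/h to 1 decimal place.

V = 136.2 mol/h

Newton iteration, ψ⁰ = 0.44:
  ψ = 0.4400: g = -0.04671, g' = -0.7398 → ψ = 0.3769
  ψ = 0.3769: g = 0.00043, g' = -0.7568 → ψ = 0.3774
Converged at ψ = 0.3774.
Then V = ψ·F = 0.3774·360.9 = 136.2 mol/h and L = F − V = 224.7 mol/h.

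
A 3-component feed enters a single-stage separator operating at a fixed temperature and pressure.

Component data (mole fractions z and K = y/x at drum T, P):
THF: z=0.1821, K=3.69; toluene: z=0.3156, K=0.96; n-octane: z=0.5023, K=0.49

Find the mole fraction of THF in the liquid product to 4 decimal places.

x_THF = 0.1126

Let ψ = V/F and solve Σ zᵢ(Kᵢ−1)/(1+ψ(Kᵢ−1)) = 0.
g(0) = ΣzᵢKᵢ − 1 = 0.2211 and g(1) = 1 − Σzᵢ/Kᵢ = -0.4032, so a root lies in (0, 1).
Newton iteration, ψ⁰ = 0.47:
  ψ = 0.4700: g = -0.13347, g' = -0.4835 → ψ = 0.1940
  ψ = 0.1940: g = 0.02486, g' = -0.7304 → ψ = 0.2280
  ψ = 0.2280: g = 0.00099, g' = -0.6740 → ψ = 0.2295
Converged at ψ = 0.2295.
Compositions from xᵢ = zᵢ/(1+ψ(Kᵢ−1)), yᵢ = Kᵢxᵢ:
  THF: x = 0.1126, y = 0.4155
  toluene: x = 0.3185, y = 0.3058
  n-octane: x = 0.5689, y = 0.2788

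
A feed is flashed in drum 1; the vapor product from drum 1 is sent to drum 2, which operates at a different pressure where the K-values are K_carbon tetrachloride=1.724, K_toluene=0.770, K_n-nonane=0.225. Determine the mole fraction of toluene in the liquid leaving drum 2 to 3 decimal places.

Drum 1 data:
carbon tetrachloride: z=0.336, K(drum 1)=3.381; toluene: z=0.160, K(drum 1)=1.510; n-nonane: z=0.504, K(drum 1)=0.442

Drum 1:
Rachford–Rice: g(ψ₁) = Σ zᵢ(Kᵢ−1)/(1+ψ₁(Kᵢ−1)) = 0.
Check two-phase: ΣzᵢKᵢ = 1.600 > 1 and Σzᵢ/Kᵢ = 1.346 > 1, so g(0) = 0.600 > 0 and g(1) = -0.346 < 0.
Newton–Raphson from ψ₁ = 0.32:
  ψ₁ = 0.320: g = 0.1818, g' = -0.877 → ψ₁ = 0.527
  ψ₁ = 0.527: g = 0.0205, g' = -0.715 → ψ₁ = 0.556
Converged at ψ₁ = 0.556.
Drum-1 compositions:
  carbon tetrachloride: x = 0.145, y = 0.489
  toluene: x = 0.125, y = 0.188
  n-nonane: x = 0.731, y = 0.323
Drum-2 feed = drum-1 vapor: z₂ = (0.4888, 0.1882, 0.3230).
Drum 2:
Newton iteration, ψ₂⁰ = 0.5:
  ψ₂ = 0.500: g = -0.1978, g' = -0.668 → ψ₂ = 0.204
  ψ₂ = 0.204: g = -0.0344, g' = -0.479 → ψ₂ = 0.132
  ψ₂ = 0.132: g = -0.0006, g' = -0.465 → ψ₂ = 0.131
Converged at ψ₂ = 0.131.
  carbon tetrachloride: x = 0.446, y = 0.770
  toluene: x = 0.194, y = 0.149
  n-nonane: x = 0.359, y = 0.081

x_toluene (drum 2) = 0.194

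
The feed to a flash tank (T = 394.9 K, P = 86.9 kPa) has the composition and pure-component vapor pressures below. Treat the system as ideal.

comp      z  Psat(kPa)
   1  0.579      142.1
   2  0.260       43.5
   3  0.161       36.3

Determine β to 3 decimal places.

Raoult's law: Kᵢ = Pᵢˢᵃᵗ/P = Pᵢˢᵃᵗ/86.9.
  K_1 = 142.1/86.9 = 1.63521, K_2 = 43.5/86.9 = 0.50058, K_3 = 36.3/86.9 = 0.41772
Material balance + equilibrium reduce to Σ zᵢ(Kᵢ−1)/(1+β(Kᵢ−1)) = 0.
Feasibility: ΣzᵢKᵢ = 1.144, Σzᵢ/Kᵢ = 1.259 — both > 1, two phases present.
Newton–Raphson from β = 0.43:
  β = 0.430: g = -0.0015, g' = -0.346 → β = 0.426
Converged at β = 0.426.

β = 0.426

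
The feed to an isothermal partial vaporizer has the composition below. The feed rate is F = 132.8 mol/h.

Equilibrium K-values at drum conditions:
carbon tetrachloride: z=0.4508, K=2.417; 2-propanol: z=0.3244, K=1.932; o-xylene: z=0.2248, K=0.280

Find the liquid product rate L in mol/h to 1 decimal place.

L = 14.9 mol/h

Newton iteration, V/F⁰ = 0.48:
  V/F = 0.4800: g = 0.34175, g' = -0.7273 → V/F = 0.9499
  V/F = 0.9499: g = -0.07943, g' = -1.4102 → V/F = 0.8936
  V/F = 0.8936: g = -0.00702, g' = -1.1764 → V/F = 0.8876
Converged at V/F = 0.8876.
Then V = V/F·F = 0.8876·132.8 = 117.9 mol/h and L = F − V = 14.9 mol/h.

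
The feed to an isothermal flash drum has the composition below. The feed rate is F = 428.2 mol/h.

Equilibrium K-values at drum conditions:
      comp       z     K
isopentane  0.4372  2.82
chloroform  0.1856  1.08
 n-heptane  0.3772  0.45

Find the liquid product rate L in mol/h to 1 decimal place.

Newton–Raphson from ψ = 0.42:
  ψ = 0.4200: g = 0.19556, g' = -0.6593 → ψ = 0.7166
  ψ = 0.7166: g = 0.01693, g' = -0.5847 → ψ = 0.7456
  ψ = 0.7456: g = -0.00007, g' = -0.5896 → ψ = 0.7455
Converged at ψ = 0.7455.
Then V = ψ·F = 0.7455·428.2 = 319.2 mol/h and L = F − V = 109.0 mol/h.

L = 109.0 mol/h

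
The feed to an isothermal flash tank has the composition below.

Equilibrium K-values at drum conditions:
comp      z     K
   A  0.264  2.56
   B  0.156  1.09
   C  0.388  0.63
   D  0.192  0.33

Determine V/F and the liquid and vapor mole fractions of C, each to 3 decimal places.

Iterate (Newton) starting at V/F = 0.32:
  V/F = 0.320: g = -0.0382, g' = -0.495 → V/F = 0.243
  V/F = 0.243: g = 0.0011, g' = -0.526 → V/F = 0.245
Converged at V/F = 0.245.
Compositions from xᵢ = zᵢ/(1+V/F(Kᵢ−1)), yᵢ = Kᵢxᵢ:
  A: x = 0.191, y = 0.489
  B: x = 0.153, y = 0.166
  C: x = 0.427, y = 0.269
  D: x = 0.230, y = 0.076

V/F = 0.245, x_C = 0.427, y_C = 0.269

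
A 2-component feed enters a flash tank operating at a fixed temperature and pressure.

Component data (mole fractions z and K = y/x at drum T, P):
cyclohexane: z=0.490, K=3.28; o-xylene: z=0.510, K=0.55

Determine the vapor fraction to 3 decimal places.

ψ = 0.865

Material balance + equilibrium reduce to Σ zᵢ(Kᵢ−1)/(1+ψ(Kᵢ−1)) = 0.
g(0) = ΣzᵢKᵢ − 1 = 0.888 and g(1) = 1 − Σzᵢ/Kᵢ = -0.077, so a root lies in (0, 1).
Binary case is linear: z₁(K₁−1)(1+ψ(K₂−1)) + z₂(K₂−1)(1+ψ(K₁−1)) = 0
⇒ ψ = [z₁(K₁−1)+z₂(K₂−1)] / [−(K₁−1)(K₂−1)] = 0.8877/1.0260 = 0.865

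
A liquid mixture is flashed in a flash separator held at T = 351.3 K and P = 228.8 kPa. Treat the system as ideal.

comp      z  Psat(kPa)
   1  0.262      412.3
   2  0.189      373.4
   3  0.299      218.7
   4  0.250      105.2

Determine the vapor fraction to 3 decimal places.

Raoult's law: Kᵢ = Pᵢˢᵃᵗ/P = Pᵢˢᵃᵗ/228.8.
  K_1 = 412.3/228.8 = 1.80201, K_2 = 373.4/228.8 = 1.63199, K_3 = 218.7/228.8 = 0.95586, K_4 = 105.2/228.8 = 0.45979
Newton iteration, ψ⁰ = 0.49:
  ψ = 0.490: g = 0.0449, g' = -0.266 → ψ = 0.658
  ψ = 0.658: g = -0.0014, g' = -0.286 → ψ = 0.654
Converged at ψ = 0.654.

ψ = 0.654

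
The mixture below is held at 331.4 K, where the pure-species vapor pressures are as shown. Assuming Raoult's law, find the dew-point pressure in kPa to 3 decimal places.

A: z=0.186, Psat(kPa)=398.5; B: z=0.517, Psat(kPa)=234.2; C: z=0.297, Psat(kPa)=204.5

Pdew = 242.331 kPa

At the dew point ψ → 1, so Σzᵢ/Kᵢ = 1 with Kᵢ = Pᵢˢᵃᵗ/P ⇒ 1/P = Σzᵢ/Pᵢˢᵃᵗ.
1/P = 0.186/398.5 + 0.517/234.2 + 0.297/204.5 = 0.004127 ⇒ P = 242.331 kPa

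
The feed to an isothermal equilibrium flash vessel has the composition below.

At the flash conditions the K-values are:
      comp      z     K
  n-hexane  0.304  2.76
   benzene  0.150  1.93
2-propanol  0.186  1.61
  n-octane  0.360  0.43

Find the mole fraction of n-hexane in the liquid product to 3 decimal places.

Newton–Raphson from ψ = 0.5:
  ψ = 0.500: g = 0.1798, g' = -0.596 → ψ = 0.801
  ψ = 0.801: g = 0.0003, g' = -0.632 → ψ = 0.802
Converged at ψ = 0.802.
Compositions from xᵢ = zᵢ/(1+ψ(Kᵢ−1)), yᵢ = Kᵢxᵢ:
  n-hexane: x = 0.126, y = 0.348
  benzene: x = 0.086, y = 0.166
  2-propanol: x = 0.125, y = 0.201
  n-octane: x = 0.663, y = 0.285

x_n-hexane = 0.126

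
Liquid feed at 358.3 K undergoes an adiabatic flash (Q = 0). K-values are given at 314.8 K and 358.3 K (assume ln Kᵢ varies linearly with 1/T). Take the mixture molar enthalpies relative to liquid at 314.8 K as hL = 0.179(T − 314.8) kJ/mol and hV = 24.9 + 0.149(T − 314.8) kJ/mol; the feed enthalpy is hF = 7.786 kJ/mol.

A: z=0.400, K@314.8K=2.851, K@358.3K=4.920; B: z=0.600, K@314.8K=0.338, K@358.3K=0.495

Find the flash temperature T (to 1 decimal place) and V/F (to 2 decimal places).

T = 316.7 K, V/F = 0.30

Adiabatic flash: solve Rachford–Rice at each trial T, then check hF = ψ·hV(T) + (1−ψ)·hL(T).
  T = 314.8 K: K = (2.851, 0.338), RR gives ψ = 0.280, H_out = 6.974 kJ/mol
  T = 358.3 K: K = (4.920, 0.495), RR gives ψ = 0.639, H_out = 22.864 kJ/mol
  T = 336.6 K: K = (3.814, 0.414), RR gives ψ = 0.470, H_out = 15.291 kJ/mol
  T = 325.7 K: K = (3.314, 0.375), RR gives ψ = 0.381, H_out = 11.318 kJ/mol
  T = 320.2 K: K = (3.075, 0.356), RR gives ψ = 0.332, H_out = 9.190 kJ/mol
  T = 317.5 K: K = (2.962, 0.347), RR gives ψ = 0.307, H_out = 8.100 kJ/mol
  T = 316.1 K: K = (2.904, 0.342), RR gives ψ = 0.293, H_out = 7.521 kJ/mol
Linear interpolation between T = 316.1 (H_out = 7.521) and T = 317.5 (H_out = 8.100) on hF = 7.786 gives T ≈ 316.7 K, at which ψ = 0.30.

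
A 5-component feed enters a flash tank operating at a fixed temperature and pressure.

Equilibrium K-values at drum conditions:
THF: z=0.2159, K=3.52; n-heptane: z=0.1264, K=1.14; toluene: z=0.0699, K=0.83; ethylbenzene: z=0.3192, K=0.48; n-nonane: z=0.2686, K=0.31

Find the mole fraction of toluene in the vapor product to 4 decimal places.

Material balance + equilibrium reduce to Σ zᵢ(Kᵢ−1)/(1+ψ(Kᵢ−1)) = 0.
Check two-phase: ΣzᵢKᵢ = 1.1986 > 1 and Σzᵢ/Kᵢ = 1.7879 > 1, so g(0) = 0.1986 > 0 and g(1) = -0.7879 < 0.
Iterate (Newton) starting at ψ = 0.68:
  ψ = 0.6800: g = -0.40272, g' = -0.8513 → ψ = 0.2069
  ψ = 0.2069: g = -0.03972, g' = -0.8792 → ψ = 0.1617
  ψ = 0.1617: g = 0.00176, g' = -0.9614 → ψ = 0.1636
Converged at ψ = 0.1636.
Compositions from xᵢ = zᵢ/(1+ψ(Kᵢ−1)), yᵢ = Kᵢxᵢ:
  THF: x = 0.1529, y = 0.5381
  n-heptane: x = 0.1236, y = 0.1409
  toluene: x = 0.0719, y = 0.0597
  ethylbenzene: x = 0.3489, y = 0.1675
  n-nonane: x = 0.3028, y = 0.0939

y_toluene = 0.0597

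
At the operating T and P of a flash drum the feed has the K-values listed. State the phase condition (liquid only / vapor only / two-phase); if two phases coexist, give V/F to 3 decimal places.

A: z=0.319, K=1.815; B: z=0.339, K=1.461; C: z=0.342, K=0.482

ΣzᵢKᵢ = 1.239; Σzᵢ/Kᵢ = 1.117.
Both exceed 1, so a two-phase solution exists.
Material balance + equilibrium reduce to Σ zᵢ(Kᵢ−1)/(1+ψ(Kᵢ−1)) = 0.
Newton iteration, ψ⁰ = 0.5:
  ψ = 0.500: g = 0.0726, g' = -0.322 → ψ = 0.726
  ψ = 0.726: g = -0.0034, g' = -0.360 → ψ = 0.716
Converged at ψ = 0.716.

two-phase, V/F = 0.716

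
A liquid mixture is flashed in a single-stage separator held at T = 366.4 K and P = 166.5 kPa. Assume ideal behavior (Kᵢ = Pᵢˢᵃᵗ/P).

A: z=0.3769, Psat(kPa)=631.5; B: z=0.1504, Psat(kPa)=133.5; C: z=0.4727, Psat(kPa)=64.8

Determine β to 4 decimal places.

β = 0.4893

Raoult's law: Kᵢ = Pᵢˢᵃᵗ/P = Pᵢˢᵃᵗ/166.5.
  K_A = 631.5/166.5 = 3.792793, K_B = 133.5/166.5 = 0.801802, K_C = 64.8/166.5 = 0.389189
Rachford–Rice: g(β) = Σ zᵢ(Kᵢ−1)/(1+β(Kᵢ−1)) = 0.
Feasibility: ΣzᵢKᵢ = 1.7341, Σzᵢ/Kᵢ = 1.5015 — both > 1, two phases present.
Newton–Raphson from β = 0.5:
  β = 0.5000: g = -0.00953, g' = -0.8847 → β = 0.4892
  β = 0.4892: g = 0.00003, g' = -0.8910 → β = 0.4893
Converged at β = 0.4893.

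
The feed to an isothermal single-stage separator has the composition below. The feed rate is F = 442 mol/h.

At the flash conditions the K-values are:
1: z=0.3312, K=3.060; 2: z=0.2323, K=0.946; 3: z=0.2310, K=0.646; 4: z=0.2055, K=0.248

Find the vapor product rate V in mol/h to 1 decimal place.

V = 205.6 mol/h

Rachford–Rice: g(ψ) = Σ zᵢ(Kᵢ−1)/(1+ψ(Kᵢ−1)) = 0.
Feasibility: ΣzᵢKᵢ = 1.4334, Σzᵢ/Kᵢ = 1.5400 — both > 1, two phases present.
Newton iteration, ψ⁰ = 0.58:
  ψ = 0.5800: g = -0.07907, g' = -0.7039 → ψ = 0.4677
  ψ = 0.4677: g = -0.00173, g' = -0.6834 → ψ = 0.4651
Converged at ψ = 0.4651.
Then V = ψ·F = 0.4651·442 = 205.6 mol/h and L = F − V = 236.4 mol/h.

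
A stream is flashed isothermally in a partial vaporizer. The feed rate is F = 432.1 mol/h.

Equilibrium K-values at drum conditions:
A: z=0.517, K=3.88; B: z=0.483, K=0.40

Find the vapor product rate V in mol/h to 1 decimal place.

Material balance + equilibrium reduce to Σ zᵢ(Kᵢ−1)/(1+β(Kᵢ−1)) = 0.
Feasibility: ΣzᵢKᵢ = 2.199, Σzᵢ/Kᵢ = 1.341 — both > 1, two phases present.
Binary case is linear: z₁(K₁−1)(1+β(K₂−1)) + z₂(K₂−1)(1+β(K₁−1)) = 0
⇒ β = [z₁(K₁−1)+z₂(K₂−1)] / [−(K₁−1)(K₂−1)] = 1.1992/1.7280 = 0.694
Then V = β·F = 0.6940·432.1 = 299.9 mol/h and L = F − V = 132.2 mol/h.

V = 299.9 mol/h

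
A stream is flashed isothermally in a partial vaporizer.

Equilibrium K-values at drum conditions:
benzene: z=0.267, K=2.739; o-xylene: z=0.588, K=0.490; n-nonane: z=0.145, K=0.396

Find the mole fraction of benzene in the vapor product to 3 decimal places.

Let β = V/F and solve Σ zᵢ(Kᵢ−1)/(1+β(Kᵢ−1)) = 0.
Feasibility: ΣzᵢKᵢ = 1.077, Σzᵢ/Kᵢ = 1.664 — both > 1, two phases present.
Newton–Raphson from β = 0.54:
  β = 0.540: g = -0.3044, g' = -0.623 → β = 0.051
  β = 0.051: g = 0.0282, g' = -0.899 → β = 0.082
  β = 0.082: g = 0.0009, g' = -0.843 → β = 0.083
Converged at β = 0.083.
Compositions from xᵢ = zᵢ/(1+β(Kᵢ−1)), yᵢ = Kᵢxᵢ:
  benzene: x = 0.233, y = 0.639
  o-xylene: x = 0.614, y = 0.301
  n-nonane: x = 0.153, y = 0.060

y_benzene = 0.639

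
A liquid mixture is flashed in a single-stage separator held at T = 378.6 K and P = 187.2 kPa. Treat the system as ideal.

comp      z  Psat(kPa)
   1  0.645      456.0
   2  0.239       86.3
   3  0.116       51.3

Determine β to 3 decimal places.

β = 0.804

Raoult's law: Kᵢ = Pᵢˢᵃᵗ/P = Pᵢˢᵃᵗ/187.2.
  K_1 = 456.0/187.2 = 2.43590, K_2 = 86.3/187.2 = 0.46100, K_3 = 51.3/187.2 = 0.27404
Rachford–Rice: g(β) = Σ zᵢ(Kᵢ−1)/(1+β(Kᵢ−1)) = 0.
Feasibility: ΣzᵢKᵢ = 1.713, Σzᵢ/Kᵢ = 1.207 — both > 1, two phases present.
Newton–Raphson from β = 0.51:
  β = 0.510: g = 0.2233, g' = -0.729 → β = 0.816
  β = 0.816: g = -0.0102, g' = -0.871 → β = 0.804
Converged at β = 0.804.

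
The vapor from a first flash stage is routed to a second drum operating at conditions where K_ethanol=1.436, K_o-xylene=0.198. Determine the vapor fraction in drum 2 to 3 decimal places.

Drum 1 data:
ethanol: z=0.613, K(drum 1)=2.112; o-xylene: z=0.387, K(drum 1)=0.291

Drum 1:
Rachford–Rice: g(ψ₁) = Σ zᵢ(Kᵢ−1)/(1+ψ₁(Kᵢ−1)) = 0.
g(0) = ΣzᵢKᵢ − 1 = 0.407 and g(1) = 1 − Σzᵢ/Kᵢ = -0.620, so a root lies in (0, 1).
Binary case is linear: z₁(K₁−1)(1+ψ₁(K₂−1)) + z₂(K₂−1)(1+ψ₁(K₁−1)) = 0
⇒ ψ₁ = [z₁(K₁−1)+z₂(K₂−1)] / [−(K₁−1)(K₂−1)] = 0.4073/0.7884 = 0.517
Drum-1 compositions:
  ethanol: x = 0.389, y = 0.822
  o-xylene: x = 0.611, y = 0.178
Drum-2 feed = drum-1 vapor: z₂ = (0.8223, 0.1777).
Drum 2:
Let ψ₂ = V/F and solve Σ zᵢ(Kᵢ−1)/(1+ψ₂(Kᵢ−1)) = 0.
g(0) = ΣzᵢKᵢ − 1 = 0.216 and g(1) = 1 − Σzᵢ/Kᵢ = -0.470, so a root lies in (0, 1).
Newton iteration, ψ₂⁰ = 0.49:
  ψ₂ = 0.490: g = 0.0606, g' = -0.416 → ψ₂ = 0.636
  ψ₂ = 0.636: g = -0.0100, g' = -0.571 → ψ₂ = 0.618
Converged at ψ₂ = 0.618.
  ethanol: x = 0.648, y = 0.930
  o-xylene: x = 0.352, y = 0.070

V/F (drum 2) = 0.618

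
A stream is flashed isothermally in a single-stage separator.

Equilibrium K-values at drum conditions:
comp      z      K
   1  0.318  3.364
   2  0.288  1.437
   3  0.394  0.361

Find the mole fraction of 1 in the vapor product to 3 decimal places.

y_1 = 0.441

Material balance + equilibrium reduce to Σ zᵢ(Kᵢ−1)/(1+V/F(Kᵢ−1)) = 0.
Feasibility: ΣzᵢKᵢ = 1.626, Σzᵢ/Kᵢ = 1.386 — both > 1, two phases present.
Iterate (Newton) starting at V/F = 0.36:
  V/F = 0.360: g = 0.1879, g' = -0.831 → V/F = 0.586
  V/F = 0.586: g = 0.0128, g' = -0.758 → V/F = 0.603
Converged at V/F = 0.603.
Compositions from xᵢ = zᵢ/(1+V/F(Kᵢ−1)), yᵢ = Kᵢxᵢ:
  1: x = 0.131, y = 0.441
  2: x = 0.228, y = 0.328
  3: x = 0.641, y = 0.231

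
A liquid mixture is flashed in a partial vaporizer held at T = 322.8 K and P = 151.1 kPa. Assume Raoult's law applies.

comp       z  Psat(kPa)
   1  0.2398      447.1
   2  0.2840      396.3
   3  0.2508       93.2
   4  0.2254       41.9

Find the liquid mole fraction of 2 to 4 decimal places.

Raoult's law: Kᵢ = Pᵢˢᵃᵗ/P = Pᵢˢᵃᵗ/151.1.
  K_1 = 447.1/151.1 = 2.958968, K_2 = 396.3/151.1 = 2.622766, K_3 = 93.2/151.1 = 0.616810, K_4 = 41.9/151.1 = 0.277300
Iterate (Newton) starting at β = 0.5:
  β = 0.5000: g = 0.11780, g' = -0.8078 → β = 0.6458
  β = 0.6458: g = -0.00077, g' = -0.8367 → β = 0.6449
Converged at β = 0.6449.
Compositions from xᵢ = zᵢ/(1+β(Kᵢ−1)), yᵢ = Kᵢxᵢ:
  1: x = 0.1059, y = 0.3135
  2: x = 0.1388, y = 0.3640
  3: x = 0.3331, y = 0.2055
  4: x = 0.4222, y = 0.1171

x_2 = 0.1388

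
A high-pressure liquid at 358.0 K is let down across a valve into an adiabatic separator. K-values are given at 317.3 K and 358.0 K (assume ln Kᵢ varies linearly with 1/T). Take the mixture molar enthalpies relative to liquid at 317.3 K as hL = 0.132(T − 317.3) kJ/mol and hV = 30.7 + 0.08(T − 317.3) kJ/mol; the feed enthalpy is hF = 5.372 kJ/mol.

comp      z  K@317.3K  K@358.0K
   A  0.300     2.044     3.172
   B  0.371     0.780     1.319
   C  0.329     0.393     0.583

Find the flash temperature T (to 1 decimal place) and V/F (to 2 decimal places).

Adiabatic flash: solve Rachford–Rice at each trial T, then check hF = ψ·hV(T) + (1−ψ)·hL(T).
  T = 317.3 K: K = (2.044, 0.780, 0.393), RR gives ψ = 0.071, H_out = 2.178 kJ/mol
  T = 358.0 K: K = (3.172, 1.319, 0.583), RR gives ψ = 1.000, H_out = 33.956 kJ/mol
  T = 337.6 K: K = (2.579, 1.030, 0.484), RR gives ψ = 0.622, H_out = 21.114 kJ/mol
  T = 327.5 K: K = (2.306, 0.901, 0.438), RR gives ψ = 0.351, H_out = 11.936 kJ/mol
  T = 322.4 K: K = (2.173, 0.839, 0.415), RR gives ψ = 0.213, H_out = 7.152 kJ/mol
  T = 319.9 K: K = (2.109, 0.810, 0.404), RR gives ψ = 0.144, H_out = 4.745 kJ/mol
  T = 321.1 K: K = (2.140, 0.824, 0.409), RR gives ψ = 0.177, H_out = 5.907 kJ/mol
Linear interpolation between T = 319.9 (H_out = 4.745) and T = 321.1 (H_out = 5.907) on hF = 5.372 gives T ≈ 320.5 K, at which ψ = 0.16.

T = 320.5 K, V/F = 0.16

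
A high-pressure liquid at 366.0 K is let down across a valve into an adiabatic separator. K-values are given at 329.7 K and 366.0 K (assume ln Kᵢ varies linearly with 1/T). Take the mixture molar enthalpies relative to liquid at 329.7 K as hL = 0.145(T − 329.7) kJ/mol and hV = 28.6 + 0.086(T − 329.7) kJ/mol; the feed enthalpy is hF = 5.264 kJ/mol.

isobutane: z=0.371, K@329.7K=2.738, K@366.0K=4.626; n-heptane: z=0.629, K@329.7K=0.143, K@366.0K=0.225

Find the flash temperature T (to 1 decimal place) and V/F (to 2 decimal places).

T = 338.0 K, V/F = 0.14

Adiabatic flash: solve Rachford–Rice at each trial T, then check hF = ψ·hV(T) + (1−ψ)·hL(T).
  T = 329.7 K: K = (2.738, 0.143), RR gives ψ = 0.071, H_out = 2.030 kJ/mol
  T = 366.0 K: K = (4.626, 0.225), RR gives ψ = 0.305, H_out = 13.340 kJ/mol
  T = 347.9 K: K = (3.611, 0.182), RR gives ψ = 0.212, H_out = 8.485 kJ/mol
  T = 338.8 K: K = (3.156, 0.162), RR gives ψ = 0.151, H_out = 5.551 kJ/mol
  T = 334.2 K: K = (2.940, 0.152), RR gives ψ = 0.113, H_out = 3.863 kJ/mol
  T = 336.5 K: K = (3.047, 0.157), RR gives ψ = 0.133, H_out = 4.728 kJ/mol
Linear interpolation between T = 336.5 (H_out = 4.728) and T = 338.8 (H_out = 5.551) on hF = 5.264 gives T ≈ 338.0 K, at which ψ = 0.14.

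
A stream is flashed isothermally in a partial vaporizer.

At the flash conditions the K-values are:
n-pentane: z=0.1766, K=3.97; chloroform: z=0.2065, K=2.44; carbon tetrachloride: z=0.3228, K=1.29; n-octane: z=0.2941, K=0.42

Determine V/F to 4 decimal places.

V/F = 0.8839

Iterate (Newton) starting at V/F = 0.5:
  V/F = 0.5000: g = 0.22546, g' = -0.6140 → V/F = 0.8672
  V/F = 0.8672: g = 0.01052, g' = -0.6244 → V/F = 0.8841
  V/F = 0.8841: g = -0.00009, g' = -0.6353 → V/F = 0.8839
Converged at V/F = 0.8839.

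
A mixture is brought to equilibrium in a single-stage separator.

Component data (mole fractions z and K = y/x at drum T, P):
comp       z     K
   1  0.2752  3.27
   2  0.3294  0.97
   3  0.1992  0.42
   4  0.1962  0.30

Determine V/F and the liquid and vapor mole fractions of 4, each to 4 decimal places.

V/F = 0.3659, x_4 = 0.2637, y_4 = 0.0791

Rachford–Rice: g(V/F) = Σ zᵢ(Kᵢ−1)/(1+V/F(Kᵢ−1)) = 0.
Feasibility: ΣzᵢKᵢ = 1.3619, Σzᵢ/Kᵢ = 1.5520 — both > 1, two phases present.
Iterate (Newton) starting at V/F = 0.67:
  V/F = 0.6700: g = -0.20989, g' = -0.7437 → V/F = 0.3878
  V/F = 0.3878: g = -0.01532, g' = -0.6941 → V/F = 0.3657
  V/F = 0.3657: g = 0.00012, g' = -0.7053 → V/F = 0.3659
Converged at V/F = 0.3659.
Compositions from xᵢ = zᵢ/(1+V/F(Kᵢ−1)), yᵢ = Kᵢxᵢ:
  1: x = 0.1503, y = 0.4916
  2: x = 0.3331, y = 0.3231
  3: x = 0.2529, y = 0.1062
  4: x = 0.2637, y = 0.0791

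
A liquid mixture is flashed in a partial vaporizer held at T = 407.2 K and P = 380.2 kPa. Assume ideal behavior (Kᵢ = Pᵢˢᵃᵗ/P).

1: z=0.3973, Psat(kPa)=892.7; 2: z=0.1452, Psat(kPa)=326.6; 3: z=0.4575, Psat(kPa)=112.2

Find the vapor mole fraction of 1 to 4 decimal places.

Raoult's law: Kᵢ = Pᵢˢᵃᵗ/P = Pᵢˢᵃᵗ/380.2.
  K_1 = 892.7/380.2 = 2.347975, K_2 = 326.6/380.2 = 0.859022, K_3 = 112.2/380.2 = 0.295108
Let ψ = V/F and solve Σ zᵢ(Kᵢ−1)/(1+ψ(Kᵢ−1)) = 0.
Feasibility: ΣzᵢKᵢ = 1.1926, Σzᵢ/Kᵢ = 1.8885 — both > 1, two phases present.
Newton–Raphson from ψ = 0.5:
  ψ = 0.5000: g = -0.20011, g' = -0.8031 → ψ = 0.2508
  ψ = 0.2508: g = -0.01274, g' = -0.7417 → ψ = 0.2336
  ψ = 0.2336: g = 0.00004, g' = -0.7464 → ψ = 0.2337
Converged at ψ = 0.2337.
Compositions from xᵢ = zᵢ/(1+ψ(Kᵢ−1)), yᵢ = Kᵢxᵢ:
  1: x = 0.3021, y = 0.7094
  2: x = 0.1501, y = 0.1290
  3: x = 0.5477, y = 0.1616

y_1 = 0.7094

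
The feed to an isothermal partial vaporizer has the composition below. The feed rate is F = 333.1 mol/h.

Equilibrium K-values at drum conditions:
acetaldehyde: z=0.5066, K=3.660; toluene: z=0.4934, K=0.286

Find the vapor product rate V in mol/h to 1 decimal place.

V = 174.6 mol/h

Let β = V/F and solve Σ zᵢ(Kᵢ−1)/(1+β(Kᵢ−1)) = 0.
g(0) = ΣzᵢKᵢ − 1 = 0.9953 and g(1) = 1 − Σzᵢ/Kᵢ = -0.8636, so a root lies in (0, 1).
Newton–Raphson from β = 0.5:
  β = 0.5000: g = 0.03047, g' = -1.2686 → β = 0.5240
Converged at β = 0.5240.
Then V = β·F = 0.5240·333.1 = 174.6 mol/h and L = F − V = 158.5 mol/h.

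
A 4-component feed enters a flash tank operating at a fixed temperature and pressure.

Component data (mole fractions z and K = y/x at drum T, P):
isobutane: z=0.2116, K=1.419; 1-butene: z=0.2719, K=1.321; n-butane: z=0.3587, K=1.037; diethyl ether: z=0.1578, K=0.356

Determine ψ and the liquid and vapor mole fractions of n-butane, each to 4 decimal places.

Newton iteration, ψ⁰ = 0.5:
  ψ = 0.5000: g = 0.01166, g' = -0.1890 → ψ = 0.5617
  ψ = 0.5617: g = -0.00049, g' = -0.2056 → ψ = 0.5593
Converged at ψ = 0.5593.
Compositions from xᵢ = zᵢ/(1+ψ(Kᵢ−1)), yᵢ = Kᵢxᵢ:
  isobutane: x = 0.1714, y = 0.2433
  1-butene: x = 0.2305, y = 0.3045
  n-butane: x = 0.3514, y = 0.3644
  diethyl ether: x = 0.2466, y = 0.0878

ψ = 0.5593, x_n-butane = 0.3514, y_n-butane = 0.3644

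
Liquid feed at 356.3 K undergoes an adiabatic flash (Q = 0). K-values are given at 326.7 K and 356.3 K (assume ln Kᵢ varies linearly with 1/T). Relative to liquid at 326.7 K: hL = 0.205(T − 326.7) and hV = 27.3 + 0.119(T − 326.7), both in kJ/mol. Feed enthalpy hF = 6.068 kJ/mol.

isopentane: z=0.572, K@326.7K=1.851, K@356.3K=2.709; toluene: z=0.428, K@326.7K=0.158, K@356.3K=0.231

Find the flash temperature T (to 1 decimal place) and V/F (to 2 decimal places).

T = 328.7 K, V/F = 0.21

Adiabatic flash: solve Rachford–Rice at each trial T, then check hF = ψ·hV(T) + (1−ψ)·hL(T).
  T = 326.7 K: K = (1.851, 0.158), RR gives ψ = 0.176, H_out = 4.816 kJ/mol
  T = 356.3 K: K = (2.709, 0.231), RR gives ψ = 0.493, H_out = 18.281 kJ/mol
  T = 341.5 K: K = (2.258, 0.193), RR gives ψ = 0.368, H_out = 12.617 kJ/mol
  T = 334.1 K: K = (2.049, 0.175), RR gives ψ = 0.285, H_out = 9.119 kJ/mol
  T = 330.4 K: K = (1.949, 0.166), RR gives ψ = 0.235, H_out = 7.096 kJ/mol
  T = 328.5 K: K = (1.898, 0.162), RR gives ψ = 0.206, H_out = 5.961 kJ/mol
Linear interpolation between T = 328.5 (H_out = 5.961) and T = 330.4 (H_out = 7.096) on hF = 6.068 gives T ≈ 328.7 K, at which ψ = 0.21.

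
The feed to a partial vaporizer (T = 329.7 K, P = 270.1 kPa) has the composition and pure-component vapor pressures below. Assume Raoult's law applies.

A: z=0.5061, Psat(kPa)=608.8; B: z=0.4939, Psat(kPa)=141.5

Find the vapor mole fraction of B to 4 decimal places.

y_B = 0.3797

Raoult's law: Kᵢ = Pᵢˢᵃᵗ/P = Pᵢˢᵃᵗ/270.1.
  K_A = 608.8/270.1 = 2.253980, K_B = 141.5/270.1 = 0.523880
Binary case is linear: z₁(K₁−1)(1+β(K₂−1)) + z₂(K₂−1)(1+β(K₁−1)) = 0
⇒ β = [z₁(K₁−1)+z₂(K₂−1)] / [−(K₁−1)(K₂−1)] = 0.39948/0.59704 = 0.6691
Compositions from xᵢ = zᵢ/(1+β(Kᵢ−1)), yᵢ = Kᵢxᵢ:
  A: x = 0.2752, y = 0.6203
  B: x = 0.7248, y = 0.3797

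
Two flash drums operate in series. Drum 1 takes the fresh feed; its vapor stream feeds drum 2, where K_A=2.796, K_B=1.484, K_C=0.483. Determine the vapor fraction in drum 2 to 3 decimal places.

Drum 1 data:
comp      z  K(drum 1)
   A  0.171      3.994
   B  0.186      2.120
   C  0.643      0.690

Drum 1:
Material balance + equilibrium reduce to Σ zᵢ(Kᵢ−1)/(1+ψ₁(Kᵢ−1)) = 0.
g(0) = ΣzᵢKᵢ − 1 = 0.521 and g(1) = 1 − Σzᵢ/Kᵢ = -0.062, so a root lies in (0, 1).
Newton iteration, ψ₁⁰ = 0.43:
  ψ₁ = 0.430: g = 0.1344, g' = -0.482 → ψ₁ = 0.709
  ψ₁ = 0.709: g = 0.0245, g' = -0.331 → ψ₁ = 0.783
  ψ₁ = 0.783: g = 0.0008, g' = -0.311 → ψ₁ = 0.786
Converged at ψ₁ = 0.786.
Drum-1 compositions:
  A: x = 0.051, y = 0.204
  B: x = 0.099, y = 0.210
  C: x = 0.850, y = 0.587
Drum-2 feed = drum-1 vapor: z₂ = (0.2037, 0.2097, 0.5865).
Drum 2:
Let ψ₂ = V/F and solve Σ zᵢ(Kᵢ−1)/(1+ψ₂(Kᵢ−1)) = 0.
Check two-phase: ΣzᵢKᵢ = 1.164 > 1 and Σzᵢ/Kᵢ = 1.429 > 1, so g(0) = 0.164 > 0 and g(1) = -0.429 < 0.
Newton–Raphson from ψ₂ = 0.5:
  ψ₂ = 0.500: g = -0.1345, g' = -0.499 → ψ₂ = 0.231
  ψ₂ = 0.231: g = 0.0057, g' = -0.570 → ψ₂ = 0.241
Converged at ψ₂ = 0.241.
  A: x = 0.142, y = 0.398
  B: x = 0.188, y = 0.279
  C: x = 0.670, y = 0.324

V/F (drum 2) = 0.241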